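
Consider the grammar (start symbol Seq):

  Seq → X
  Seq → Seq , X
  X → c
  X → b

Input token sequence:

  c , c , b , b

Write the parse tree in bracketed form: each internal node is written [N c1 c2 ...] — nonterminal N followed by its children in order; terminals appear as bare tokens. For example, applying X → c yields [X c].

Seq
Seq , X
Seq , X , X
Seq , X , X , X
X , X , X , X
c , X , X , X
c , c , X , X
c , c , b , X
c , c , b , b

[Seq [Seq [Seq [Seq [X c]] , [X c]] , [X b]] , [X b]]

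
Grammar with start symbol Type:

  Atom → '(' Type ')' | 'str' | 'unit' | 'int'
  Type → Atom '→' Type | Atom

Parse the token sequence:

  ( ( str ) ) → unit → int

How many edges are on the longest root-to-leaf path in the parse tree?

6

[Type [Atom ( [Type [Atom ( [Type [Atom str]] )]] )] → [Type [Atom unit] → [Type [Atom int]]]]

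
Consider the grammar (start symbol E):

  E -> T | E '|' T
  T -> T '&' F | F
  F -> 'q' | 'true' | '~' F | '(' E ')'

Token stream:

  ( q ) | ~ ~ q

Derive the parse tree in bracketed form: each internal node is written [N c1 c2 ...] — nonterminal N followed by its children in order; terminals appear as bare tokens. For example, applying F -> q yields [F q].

[E [E [T [F ( [E [T [F q]]] )]]] | [T [F ~ [F ~ [F q]]]]]

E
E | T
T | T
F | T
( E ) | T
( T ) | T
( F ) | T
( q ) | T
( q ) | F
( q ) | ~ F
( q ) | ~ ~ F
( q ) | ~ ~ q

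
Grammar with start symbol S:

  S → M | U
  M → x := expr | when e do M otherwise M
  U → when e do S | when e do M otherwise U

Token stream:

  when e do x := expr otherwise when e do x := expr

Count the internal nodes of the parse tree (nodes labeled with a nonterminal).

[S [U when e do [M x := expr] otherwise [U when e do [S [M x := expr]]]]]

6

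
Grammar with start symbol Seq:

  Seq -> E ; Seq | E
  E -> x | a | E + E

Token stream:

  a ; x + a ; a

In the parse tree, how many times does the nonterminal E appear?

[Seq [E a] ; [Seq [E [E x] + [E a]] ; [Seq [E a]]]]

5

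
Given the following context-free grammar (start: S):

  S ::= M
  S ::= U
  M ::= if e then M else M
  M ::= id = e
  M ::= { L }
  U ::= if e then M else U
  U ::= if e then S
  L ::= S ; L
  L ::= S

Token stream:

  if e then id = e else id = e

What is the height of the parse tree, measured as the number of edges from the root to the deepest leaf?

[S [M if e then [M id = e] else [M id = e]]]

3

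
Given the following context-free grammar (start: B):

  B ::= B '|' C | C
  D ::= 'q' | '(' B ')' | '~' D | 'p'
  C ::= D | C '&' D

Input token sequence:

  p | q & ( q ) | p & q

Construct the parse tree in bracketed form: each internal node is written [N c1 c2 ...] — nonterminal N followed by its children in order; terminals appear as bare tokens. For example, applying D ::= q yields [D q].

[B [B [B [C [D p]]] | [C [C [D q]] & [D ( [B [C [D q]]] )]]] | [C [C [D p]] & [D q]]]

B
B | C
B | C | C
C | C | C
D | C | C
p | C | C
p | C & D | C
p | D & D | C
p | q & D | C
p | q & ( B ) | C
p | q & ( C ) | C
p | q & ( D ) | C
p | q & ( q ) | C
p | q & ( q ) | C & D
p | q & ( q ) | D & D
p | q & ( q ) | p & D
p | q & ( q ) | p & q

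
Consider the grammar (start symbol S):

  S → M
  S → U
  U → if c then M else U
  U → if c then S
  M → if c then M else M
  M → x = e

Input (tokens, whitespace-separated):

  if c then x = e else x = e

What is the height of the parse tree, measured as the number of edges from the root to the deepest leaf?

[S [M if c then [M x = e] else [M x = e]]]

3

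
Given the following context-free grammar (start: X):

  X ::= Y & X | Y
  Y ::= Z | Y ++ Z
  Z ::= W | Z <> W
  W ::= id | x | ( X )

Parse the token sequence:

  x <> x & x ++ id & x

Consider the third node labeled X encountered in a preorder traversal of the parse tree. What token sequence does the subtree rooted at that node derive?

[X [Y [Z [Z [W x]] <> [W x]]] & [X [Y [Y [Z [W x]]] ++ [Z [W id]]] & [X [Y [Z [W x]]]]]]

x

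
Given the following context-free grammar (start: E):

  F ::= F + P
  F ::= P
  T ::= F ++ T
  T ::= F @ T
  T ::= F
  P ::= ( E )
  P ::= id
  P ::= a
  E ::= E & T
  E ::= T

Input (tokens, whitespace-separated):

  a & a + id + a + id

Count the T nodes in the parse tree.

2

[E [E [T [F [P a]]]] & [T [F [F [F [F [P a]] + [P id]] + [P a]] + [P id]]]]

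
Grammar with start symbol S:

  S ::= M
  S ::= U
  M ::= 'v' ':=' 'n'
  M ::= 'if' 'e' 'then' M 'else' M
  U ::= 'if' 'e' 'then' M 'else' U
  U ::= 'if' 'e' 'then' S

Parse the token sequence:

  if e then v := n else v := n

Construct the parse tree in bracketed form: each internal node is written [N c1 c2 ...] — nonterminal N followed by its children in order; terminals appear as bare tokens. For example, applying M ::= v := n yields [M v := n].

S
M
if e then M else M
if e then v := n else M
if e then v := n else v := n

[S [M if e then [M v := n] else [M v := n]]]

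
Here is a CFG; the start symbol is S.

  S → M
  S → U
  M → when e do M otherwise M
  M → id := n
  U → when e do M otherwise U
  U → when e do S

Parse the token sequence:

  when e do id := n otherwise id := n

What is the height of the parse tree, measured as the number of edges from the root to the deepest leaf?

3

[S [M when e do [M id := n] otherwise [M id := n]]]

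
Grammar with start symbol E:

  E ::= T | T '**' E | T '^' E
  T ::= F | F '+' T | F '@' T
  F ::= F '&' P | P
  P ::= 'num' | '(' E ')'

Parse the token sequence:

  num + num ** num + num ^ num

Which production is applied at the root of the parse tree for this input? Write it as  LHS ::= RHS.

[E [T [F [P num]] + [T [F [P num]]]] ** [E [T [F [P num]] + [T [F [P num]]]] ^ [E [T [F [P num]]]]]]

E ::= T '**' E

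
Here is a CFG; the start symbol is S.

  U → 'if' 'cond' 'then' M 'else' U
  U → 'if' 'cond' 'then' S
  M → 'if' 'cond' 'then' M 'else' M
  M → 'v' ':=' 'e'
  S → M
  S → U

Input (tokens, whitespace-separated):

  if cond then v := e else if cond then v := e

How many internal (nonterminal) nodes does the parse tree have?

6

[S [U if cond then [M v := e] else [U if cond then [S [M v := e]]]]]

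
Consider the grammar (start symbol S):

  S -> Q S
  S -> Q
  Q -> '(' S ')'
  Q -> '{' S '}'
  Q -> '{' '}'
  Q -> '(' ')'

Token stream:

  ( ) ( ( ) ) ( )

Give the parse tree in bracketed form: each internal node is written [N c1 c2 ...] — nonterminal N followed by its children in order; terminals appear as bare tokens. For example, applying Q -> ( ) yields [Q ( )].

[S [Q ( )] [S [Q ( [S [Q ( )]] )] [S [Q ( )]]]]

S
Q S
( ) S
( ) Q S
( ) ( S ) S
( ) ( Q ) S
( ) ( ( ) ) S
( ) ( ( ) ) Q
( ) ( ( ) ) ( )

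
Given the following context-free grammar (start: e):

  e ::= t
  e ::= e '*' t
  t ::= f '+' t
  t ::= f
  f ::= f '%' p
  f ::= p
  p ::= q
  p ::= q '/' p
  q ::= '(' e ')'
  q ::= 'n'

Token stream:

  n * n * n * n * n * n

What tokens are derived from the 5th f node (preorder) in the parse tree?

[e [e [e [e [e [e [t [f [p [q n]]]]] * [t [f [p [q n]]]]] * [t [f [p [q n]]]]] * [t [f [p [q n]]]]] * [t [f [p [q n]]]]] * [t [f [p [q n]]]]]

n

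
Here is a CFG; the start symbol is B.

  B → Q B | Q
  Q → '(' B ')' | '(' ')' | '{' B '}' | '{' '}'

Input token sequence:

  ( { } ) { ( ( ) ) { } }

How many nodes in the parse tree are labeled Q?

[B [Q ( [B [Q { }]] )] [B [Q { [B [Q ( [B [Q ( )]] )] [B [Q { }]]] }]]]

6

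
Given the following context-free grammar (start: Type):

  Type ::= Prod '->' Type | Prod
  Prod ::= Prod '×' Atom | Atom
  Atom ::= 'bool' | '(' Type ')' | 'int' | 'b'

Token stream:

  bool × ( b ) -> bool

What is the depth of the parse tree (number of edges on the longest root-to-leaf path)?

[Type [Prod [Prod [Atom bool]] × [Atom ( [Type [Prod [Atom b]]] )]] -> [Type [Prod [Atom bool]]]]

6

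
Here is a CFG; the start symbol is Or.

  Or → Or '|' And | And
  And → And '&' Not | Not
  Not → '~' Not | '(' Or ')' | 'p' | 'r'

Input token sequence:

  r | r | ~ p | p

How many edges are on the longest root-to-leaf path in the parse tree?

[Or [Or [Or [Or [And [Not r]]] | [And [Not r]]] | [And [Not ~ [Not p]]]] | [And [Not p]]]

6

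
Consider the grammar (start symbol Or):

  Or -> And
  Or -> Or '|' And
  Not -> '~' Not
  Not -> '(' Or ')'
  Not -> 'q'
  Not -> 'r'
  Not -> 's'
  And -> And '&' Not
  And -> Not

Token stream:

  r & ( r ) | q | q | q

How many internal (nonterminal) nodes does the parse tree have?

[Or [Or [Or [Or [And [And [Not r]] & [Not ( [Or [And [Not r]]] )]]] | [And [Not q]]] | [And [Not q]]] | [And [Not q]]]

17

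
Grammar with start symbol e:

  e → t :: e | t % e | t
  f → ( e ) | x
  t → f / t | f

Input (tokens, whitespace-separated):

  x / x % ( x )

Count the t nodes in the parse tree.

4

[e [t [f x] / [t [f x]]] % [e [t [f ( [e [t [f x]]] )]]]]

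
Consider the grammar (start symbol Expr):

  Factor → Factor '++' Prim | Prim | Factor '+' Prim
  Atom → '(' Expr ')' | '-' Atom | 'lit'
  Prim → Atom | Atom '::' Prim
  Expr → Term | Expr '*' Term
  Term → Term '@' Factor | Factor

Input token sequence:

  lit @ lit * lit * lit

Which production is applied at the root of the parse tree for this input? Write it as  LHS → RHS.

Expr → Expr '*' Term

[Expr [Expr [Expr [Term [Term [Factor [Prim [Atom lit]]]] @ [Factor [Prim [Atom lit]]]]] * [Term [Factor [Prim [Atom lit]]]]] * [Term [Factor [Prim [Atom lit]]]]]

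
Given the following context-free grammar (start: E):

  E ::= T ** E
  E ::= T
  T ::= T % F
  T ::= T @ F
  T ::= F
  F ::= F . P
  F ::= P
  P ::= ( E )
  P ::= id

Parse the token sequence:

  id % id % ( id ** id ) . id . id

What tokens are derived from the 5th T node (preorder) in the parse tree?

[E [T [T [T [F [P id]]] % [F [P id]]] % [F [F [F [P ( [E [T [F [P id]]] ** [E [T [F [P id]]]]] )]] . [P id]] . [P id]]]]

id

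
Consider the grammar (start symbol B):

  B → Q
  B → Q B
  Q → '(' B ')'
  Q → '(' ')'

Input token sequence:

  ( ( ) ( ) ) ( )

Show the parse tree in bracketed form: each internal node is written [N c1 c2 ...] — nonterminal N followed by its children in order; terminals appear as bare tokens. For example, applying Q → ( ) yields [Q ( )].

[B [Q ( [B [Q ( )] [B [Q ( )]]] )] [B [Q ( )]]]

B
Q B
( B ) B
( Q B ) B
( ( ) B ) B
( ( ) Q ) B
( ( ) ( ) ) B
( ( ) ( ) ) Q
( ( ) ( ) ) ( )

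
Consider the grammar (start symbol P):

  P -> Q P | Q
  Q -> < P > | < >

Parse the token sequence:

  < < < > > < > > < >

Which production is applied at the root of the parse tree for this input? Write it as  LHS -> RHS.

[P [Q < [P [Q < [P [Q < >]] >] [P [Q < >]]] >] [P [Q < >]]]

P -> Q P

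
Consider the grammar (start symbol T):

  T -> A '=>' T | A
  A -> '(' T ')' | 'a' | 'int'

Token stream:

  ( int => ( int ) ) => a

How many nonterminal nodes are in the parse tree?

10

[T [A ( [T [A int] => [T [A ( [T [A int]] )]]] )] => [T [A a]]]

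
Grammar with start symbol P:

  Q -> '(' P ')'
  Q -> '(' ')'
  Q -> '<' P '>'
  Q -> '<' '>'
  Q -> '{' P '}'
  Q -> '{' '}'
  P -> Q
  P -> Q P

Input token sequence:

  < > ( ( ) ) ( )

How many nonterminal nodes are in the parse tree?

8

[P [Q < >] [P [Q ( [P [Q ( )]] )] [P [Q ( )]]]]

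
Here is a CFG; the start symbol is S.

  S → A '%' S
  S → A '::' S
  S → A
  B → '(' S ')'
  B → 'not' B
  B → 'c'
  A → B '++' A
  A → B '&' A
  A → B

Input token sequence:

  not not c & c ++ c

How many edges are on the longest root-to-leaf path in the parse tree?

[S [A [B not [B not [B c]]] & [A [B c] ++ [A [B c]]]]]

5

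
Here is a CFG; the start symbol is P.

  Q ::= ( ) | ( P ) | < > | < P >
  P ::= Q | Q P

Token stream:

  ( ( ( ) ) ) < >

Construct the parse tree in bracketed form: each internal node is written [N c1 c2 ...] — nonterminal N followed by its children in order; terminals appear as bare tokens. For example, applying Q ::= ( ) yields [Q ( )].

P
Q P
( P ) P
( Q ) P
( ( P ) ) P
( ( Q ) ) P
( ( ( ) ) ) P
( ( ( ) ) ) Q
( ( ( ) ) ) < >

[P [Q ( [P [Q ( [P [Q ( )]] )]] )] [P [Q < >]]]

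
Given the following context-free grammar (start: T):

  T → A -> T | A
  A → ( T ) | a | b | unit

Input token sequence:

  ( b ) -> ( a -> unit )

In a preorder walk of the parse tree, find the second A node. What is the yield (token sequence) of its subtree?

b

[T [A ( [T [A b]] )] -> [T [A ( [T [A a] -> [T [A unit]]] )]]]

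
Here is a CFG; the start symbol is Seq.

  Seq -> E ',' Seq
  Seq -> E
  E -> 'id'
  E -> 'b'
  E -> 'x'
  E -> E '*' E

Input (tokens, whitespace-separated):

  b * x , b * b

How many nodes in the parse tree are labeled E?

[Seq [E [E b] * [E x]] , [Seq [E [E b] * [E b]]]]

6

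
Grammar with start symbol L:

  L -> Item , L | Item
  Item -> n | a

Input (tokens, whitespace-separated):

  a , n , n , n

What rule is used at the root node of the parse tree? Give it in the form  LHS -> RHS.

[L [Item a] , [L [Item n] , [L [Item n] , [L [Item n]]]]]

L -> Item , L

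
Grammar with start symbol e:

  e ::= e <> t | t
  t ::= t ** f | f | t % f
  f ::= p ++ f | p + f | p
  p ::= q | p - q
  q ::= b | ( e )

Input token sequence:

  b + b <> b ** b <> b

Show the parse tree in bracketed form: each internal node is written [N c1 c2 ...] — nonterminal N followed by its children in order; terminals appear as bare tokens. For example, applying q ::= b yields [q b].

e
e <> t
e <> t <> t
t <> t <> t
f <> t <> t
p + f <> t <> t
q + f <> t <> t
b + f <> t <> t
b + p <> t <> t
b + q <> t <> t
b + b <> t <> t
b + b <> t ** f <> t
b + b <> f ** f <> t
b + b <> p ** f <> t
b + b <> q ** f <> t
b + b <> b ** f <> t
b + b <> b ** p <> t
b + b <> b ** q <> t
b + b <> b ** b <> t
b + b <> b ** b <> f
b + b <> b ** b <> p
b + b <> b ** b <> q
b + b <> b ** b <> b

[e [e [e [t [f [p [q b]] + [f [p [q b]]]]]] <> [t [t [f [p [q b]]]] ** [f [p [q b]]]]] <> [t [f [p [q b]]]]]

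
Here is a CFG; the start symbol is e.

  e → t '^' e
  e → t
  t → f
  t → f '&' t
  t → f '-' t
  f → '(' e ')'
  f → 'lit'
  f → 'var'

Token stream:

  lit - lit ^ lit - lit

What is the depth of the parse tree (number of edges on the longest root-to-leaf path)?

[e [t [f lit] - [t [f lit]]] ^ [e [t [f lit] - [t [f lit]]]]]

5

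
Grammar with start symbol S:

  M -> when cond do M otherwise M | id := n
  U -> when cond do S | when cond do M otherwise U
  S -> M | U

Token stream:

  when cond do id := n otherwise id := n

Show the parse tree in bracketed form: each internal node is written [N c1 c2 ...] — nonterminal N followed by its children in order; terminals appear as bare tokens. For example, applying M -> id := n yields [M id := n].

[S [M when cond do [M id := n] otherwise [M id := n]]]

S
M
when cond do M otherwise M
when cond do id := n otherwise M
when cond do id := n otherwise id := n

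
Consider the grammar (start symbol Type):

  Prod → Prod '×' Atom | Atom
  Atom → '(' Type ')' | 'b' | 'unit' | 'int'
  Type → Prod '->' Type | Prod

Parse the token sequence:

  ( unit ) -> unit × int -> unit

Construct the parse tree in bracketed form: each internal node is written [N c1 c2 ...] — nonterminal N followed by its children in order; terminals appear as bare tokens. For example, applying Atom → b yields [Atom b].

Type
Prod -> Type
Atom -> Type
( Type ) -> Type
( Prod ) -> Type
( Atom ) -> Type
( unit ) -> Type
( unit ) -> Prod -> Type
( unit ) -> Prod × Atom -> Type
( unit ) -> Atom × Atom -> Type
( unit ) -> unit × Atom -> Type
( unit ) -> unit × int -> Type
( unit ) -> unit × int -> Prod
( unit ) -> unit × int -> Atom
( unit ) -> unit × int -> unit

[Type [Prod [Atom ( [Type [Prod [Atom unit]]] )]] -> [Type [Prod [Prod [Atom unit]] × [Atom int]] -> [Type [Prod [Atom unit]]]]]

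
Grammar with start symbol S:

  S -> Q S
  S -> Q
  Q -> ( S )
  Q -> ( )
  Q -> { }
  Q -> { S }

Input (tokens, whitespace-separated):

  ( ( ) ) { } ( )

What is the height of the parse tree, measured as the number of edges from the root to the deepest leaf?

[S [Q ( [S [Q ( )]] )] [S [Q { }] [S [Q ( )]]]]

4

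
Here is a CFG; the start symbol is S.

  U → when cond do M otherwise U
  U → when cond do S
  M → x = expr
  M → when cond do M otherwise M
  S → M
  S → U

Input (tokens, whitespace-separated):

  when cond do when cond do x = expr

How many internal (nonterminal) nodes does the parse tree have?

[S [U when cond do [S [U when cond do [S [M x = expr]]]]]]

6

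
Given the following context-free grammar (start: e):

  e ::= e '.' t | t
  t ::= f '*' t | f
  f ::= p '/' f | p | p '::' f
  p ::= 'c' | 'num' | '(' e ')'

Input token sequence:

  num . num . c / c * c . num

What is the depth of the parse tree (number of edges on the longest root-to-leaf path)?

7

[e [e [e [e [t [f [p num]]]] . [t [f [p num]]]] . [t [f [p c] / [f [p c]]] * [t [f [p c]]]]] . [t [f [p num]]]]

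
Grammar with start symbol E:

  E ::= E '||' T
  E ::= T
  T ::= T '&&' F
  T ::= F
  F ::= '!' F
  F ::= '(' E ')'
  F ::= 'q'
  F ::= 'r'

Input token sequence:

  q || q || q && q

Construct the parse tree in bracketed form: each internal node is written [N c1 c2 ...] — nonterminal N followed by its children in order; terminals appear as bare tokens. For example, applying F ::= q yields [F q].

[E [E [E [T [F q]]] || [T [F q]]] || [T [T [F q]] && [F q]]]

E
E || T
E || T || T
T || T || T
F || T || T
q || T || T
q || F || T
q || q || T
q || q || T && F
q || q || F && F
q || q || q && F
q || q || q && q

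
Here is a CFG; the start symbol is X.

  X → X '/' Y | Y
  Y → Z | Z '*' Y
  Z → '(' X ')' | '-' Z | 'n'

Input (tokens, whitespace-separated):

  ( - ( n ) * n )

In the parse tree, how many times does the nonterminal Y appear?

4

[X [Y [Z ( [X [Y [Z - [Z ( [X [Y [Z n]]] )]] * [Y [Z n]]]] )]]]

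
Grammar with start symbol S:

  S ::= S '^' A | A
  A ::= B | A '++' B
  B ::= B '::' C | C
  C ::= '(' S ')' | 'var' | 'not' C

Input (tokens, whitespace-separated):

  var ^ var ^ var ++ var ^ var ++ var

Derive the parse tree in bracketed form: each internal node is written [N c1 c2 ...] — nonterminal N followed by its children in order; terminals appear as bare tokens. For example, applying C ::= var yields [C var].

[S [S [S [S [A [B [C var]]]] ^ [A [B [C var]]]] ^ [A [A [B [C var]]] ++ [B [C var]]]] ^ [A [A [B [C var]]] ++ [B [C var]]]]

S
S ^ A
S ^ A ^ A
S ^ A ^ A ^ A
A ^ A ^ A ^ A
B ^ A ^ A ^ A
C ^ A ^ A ^ A
var ^ A ^ A ^ A
var ^ B ^ A ^ A
var ^ C ^ A ^ A
var ^ var ^ A ^ A
var ^ var ^ A ++ B ^ A
var ^ var ^ B ++ B ^ A
var ^ var ^ C ++ B ^ A
var ^ var ^ var ++ B ^ A
var ^ var ^ var ++ C ^ A
var ^ var ^ var ++ var ^ A
var ^ var ^ var ++ var ^ A ++ B
var ^ var ^ var ++ var ^ B ++ B
var ^ var ^ var ++ var ^ C ++ B
var ^ var ^ var ++ var ^ var ++ B
var ^ var ^ var ++ var ^ var ++ C
var ^ var ^ var ++ var ^ var ++ var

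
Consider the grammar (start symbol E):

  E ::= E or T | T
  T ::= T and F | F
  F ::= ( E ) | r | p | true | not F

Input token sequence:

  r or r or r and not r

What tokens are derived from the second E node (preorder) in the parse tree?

r or r

[E [E [E [T [F r]]] or [T [F r]]] or [T [T [F r]] and [F not [F r]]]]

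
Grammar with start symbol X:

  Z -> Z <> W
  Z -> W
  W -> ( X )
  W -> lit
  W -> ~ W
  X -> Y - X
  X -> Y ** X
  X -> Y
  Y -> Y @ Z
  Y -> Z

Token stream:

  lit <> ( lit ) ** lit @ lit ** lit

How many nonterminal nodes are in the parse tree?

21

[X [Y [Z [Z [W lit]] <> [W ( [X [Y [Z [W lit]]]] )]]] ** [X [Y [Y [Z [W lit]]] @ [Z [W lit]]] ** [X [Y [Z [W lit]]]]]]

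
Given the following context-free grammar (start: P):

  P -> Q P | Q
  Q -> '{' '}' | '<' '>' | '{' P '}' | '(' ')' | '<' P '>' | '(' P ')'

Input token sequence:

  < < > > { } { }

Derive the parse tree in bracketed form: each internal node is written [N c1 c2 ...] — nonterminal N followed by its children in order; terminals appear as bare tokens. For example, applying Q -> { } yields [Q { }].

[P [Q < [P [Q < >]] >] [P [Q { }] [P [Q { }]]]]

P
Q P
< P > P
< Q > P
< < > > P
< < > > Q P
< < > > { } P
< < > > { } Q
< < > > { } { }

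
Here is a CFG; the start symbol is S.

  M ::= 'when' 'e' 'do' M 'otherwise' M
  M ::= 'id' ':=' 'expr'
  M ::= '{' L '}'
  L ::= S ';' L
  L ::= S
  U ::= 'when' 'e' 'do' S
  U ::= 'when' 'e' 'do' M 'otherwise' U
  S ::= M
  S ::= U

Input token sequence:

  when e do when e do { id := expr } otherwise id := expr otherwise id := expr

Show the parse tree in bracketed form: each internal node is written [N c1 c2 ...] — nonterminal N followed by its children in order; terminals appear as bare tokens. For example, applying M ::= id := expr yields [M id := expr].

S
M
when e do M otherwise M
when e do when e do M otherwise M otherwise M
when e do when e do { L } otherwise M otherwise M
when e do when e do { S } otherwise M otherwise M
when e do when e do { M } otherwise M otherwise M
when e do when e do { id := expr } otherwise M otherwise M
when e do when e do { id := expr } otherwise id := expr otherwise M
when e do when e do { id := expr } otherwise id := expr otherwise id := expr

[S [M when e do [M when e do [M { [L [S [M id := expr]]] }] otherwise [M id := expr]] otherwise [M id := expr]]]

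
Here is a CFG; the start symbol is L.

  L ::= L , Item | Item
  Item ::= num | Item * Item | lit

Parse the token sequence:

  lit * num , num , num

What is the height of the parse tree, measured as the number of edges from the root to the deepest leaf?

5

[L [L [L [Item [Item lit] * [Item num]]] , [Item num]] , [Item num]]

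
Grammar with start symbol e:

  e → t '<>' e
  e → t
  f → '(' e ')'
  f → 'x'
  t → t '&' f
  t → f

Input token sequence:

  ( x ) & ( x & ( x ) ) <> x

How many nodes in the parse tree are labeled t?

[e [t [t [f ( [e [t [f x]]] )]] & [f ( [e [t [t [f x]] & [f ( [e [t [f x]]] )]]] )]] <> [e [t [f x]]]]

7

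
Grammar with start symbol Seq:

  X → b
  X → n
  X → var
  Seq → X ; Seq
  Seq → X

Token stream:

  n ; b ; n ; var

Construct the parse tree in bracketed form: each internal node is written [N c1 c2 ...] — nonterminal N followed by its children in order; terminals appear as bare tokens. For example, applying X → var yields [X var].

Seq
X ; Seq
n ; Seq
n ; X ; Seq
n ; b ; Seq
n ; b ; X ; Seq
n ; b ; n ; Seq
n ; b ; n ; X
n ; b ; n ; var

[Seq [X n] ; [Seq [X b] ; [Seq [X n] ; [Seq [X var]]]]]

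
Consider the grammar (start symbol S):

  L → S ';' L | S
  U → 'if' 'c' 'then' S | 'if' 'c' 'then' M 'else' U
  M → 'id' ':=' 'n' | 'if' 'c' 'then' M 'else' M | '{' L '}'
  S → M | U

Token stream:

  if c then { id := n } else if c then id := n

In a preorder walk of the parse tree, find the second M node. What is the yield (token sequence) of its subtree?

[S [U if c then [M { [L [S [M id := n]]] }] else [U if c then [S [M id := n]]]]]

id := n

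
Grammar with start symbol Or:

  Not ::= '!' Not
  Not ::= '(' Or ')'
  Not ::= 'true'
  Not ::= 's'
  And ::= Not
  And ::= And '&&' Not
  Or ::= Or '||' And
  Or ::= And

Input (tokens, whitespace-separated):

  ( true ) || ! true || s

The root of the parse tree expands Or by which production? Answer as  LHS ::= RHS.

Or ::= Or '||' And

[Or [Or [Or [And [Not ( [Or [And [Not true]]] )]]] || [And [Not ! [Not true]]]] || [And [Not s]]]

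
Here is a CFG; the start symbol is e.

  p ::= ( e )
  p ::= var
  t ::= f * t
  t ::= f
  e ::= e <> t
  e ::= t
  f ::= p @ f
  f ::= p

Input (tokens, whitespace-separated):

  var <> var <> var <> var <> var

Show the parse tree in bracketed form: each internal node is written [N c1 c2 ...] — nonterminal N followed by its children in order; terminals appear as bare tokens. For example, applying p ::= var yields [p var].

e
e <> t
e <> t <> t
e <> t <> t <> t
e <> t <> t <> t <> t
t <> t <> t <> t <> t
f <> t <> t <> t <> t
p <> t <> t <> t <> t
var <> t <> t <> t <> t
var <> f <> t <> t <> t
var <> p <> t <> t <> t
var <> var <> t <> t <> t
var <> var <> f <> t <> t
var <> var <> p <> t <> t
var <> var <> var <> t <> t
var <> var <> var <> f <> t
var <> var <> var <> p <> t
var <> var <> var <> var <> t
var <> var <> var <> var <> f
var <> var <> var <> var <> p
var <> var <> var <> var <> var

[e [e [e [e [e [t [f [p var]]]] <> [t [f [p var]]]] <> [t [f [p var]]]] <> [t [f [p var]]]] <> [t [f [p var]]]]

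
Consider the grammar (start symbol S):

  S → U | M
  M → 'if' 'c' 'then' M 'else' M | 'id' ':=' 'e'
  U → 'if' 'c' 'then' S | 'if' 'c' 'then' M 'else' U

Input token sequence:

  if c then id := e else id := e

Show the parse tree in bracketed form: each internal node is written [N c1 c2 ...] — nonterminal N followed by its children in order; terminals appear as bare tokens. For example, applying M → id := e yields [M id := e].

[S [M if c then [M id := e] else [M id := e]]]

S
M
if c then M else M
if c then id := e else M
if c then id := e else id := e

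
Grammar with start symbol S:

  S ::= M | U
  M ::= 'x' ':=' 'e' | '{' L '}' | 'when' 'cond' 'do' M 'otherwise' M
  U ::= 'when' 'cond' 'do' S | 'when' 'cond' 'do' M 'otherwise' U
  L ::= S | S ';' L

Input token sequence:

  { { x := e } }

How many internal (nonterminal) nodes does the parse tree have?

8

[S [M { [L [S [M { [L [S [M x := e]]] }]]] }]]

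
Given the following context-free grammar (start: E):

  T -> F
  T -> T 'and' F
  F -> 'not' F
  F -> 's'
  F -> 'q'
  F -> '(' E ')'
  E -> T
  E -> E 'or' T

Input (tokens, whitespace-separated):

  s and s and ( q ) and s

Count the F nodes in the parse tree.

[E [T [T [T [T [F s]] and [F s]] and [F ( [E [T [F q]]] )]] and [F s]]]

5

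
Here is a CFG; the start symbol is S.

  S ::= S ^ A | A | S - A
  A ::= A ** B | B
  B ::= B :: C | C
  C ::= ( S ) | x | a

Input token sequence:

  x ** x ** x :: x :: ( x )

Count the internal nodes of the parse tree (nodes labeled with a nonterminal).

18

[S [A [A [A [B [C x]]] ** [B [C x]]] ** [B [B [B [C x]] :: [C x]] :: [C ( [S [A [B [C x]]]] )]]]]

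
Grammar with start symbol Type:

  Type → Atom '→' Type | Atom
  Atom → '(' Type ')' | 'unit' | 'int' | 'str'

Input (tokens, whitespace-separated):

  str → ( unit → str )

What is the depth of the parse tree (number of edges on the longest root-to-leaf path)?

6

[Type [Atom str] → [Type [Atom ( [Type [Atom unit] → [Type [Atom str]]] )]]]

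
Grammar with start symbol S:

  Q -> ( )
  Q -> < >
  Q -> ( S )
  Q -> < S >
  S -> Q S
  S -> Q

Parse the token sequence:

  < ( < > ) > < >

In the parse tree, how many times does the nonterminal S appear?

[S [Q < [S [Q ( [S [Q < >]] )]] >] [S [Q < >]]]

4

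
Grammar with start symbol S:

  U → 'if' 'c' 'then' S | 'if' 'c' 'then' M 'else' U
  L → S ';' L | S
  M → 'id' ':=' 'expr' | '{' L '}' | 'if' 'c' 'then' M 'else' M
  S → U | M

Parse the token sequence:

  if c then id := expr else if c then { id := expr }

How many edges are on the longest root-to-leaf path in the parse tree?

[S [U if c then [M id := expr] else [U if c then [S [M { [L [S [M id := expr]]] }]]]]]

8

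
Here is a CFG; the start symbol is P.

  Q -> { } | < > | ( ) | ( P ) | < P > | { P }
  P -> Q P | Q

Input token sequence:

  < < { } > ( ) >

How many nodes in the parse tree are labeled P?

4

[P [Q < [P [Q < [P [Q { }]] >] [P [Q ( )]]] >]]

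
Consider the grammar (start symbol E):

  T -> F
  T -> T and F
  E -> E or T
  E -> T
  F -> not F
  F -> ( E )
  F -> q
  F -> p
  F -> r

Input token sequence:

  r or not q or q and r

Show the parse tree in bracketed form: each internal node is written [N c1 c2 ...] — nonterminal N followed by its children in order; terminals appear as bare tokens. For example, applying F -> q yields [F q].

E
E or T
E or T or T
T or T or T
F or T or T
r or T or T
r or F or T
r or not F or T
r or not q or T
r or not q or T and F
r or not q or F and F
r or not q or q and F
r or not q or q and r

[E [E [E [T [F r]]] or [T [F not [F q]]]] or [T [T [F q]] and [F r]]]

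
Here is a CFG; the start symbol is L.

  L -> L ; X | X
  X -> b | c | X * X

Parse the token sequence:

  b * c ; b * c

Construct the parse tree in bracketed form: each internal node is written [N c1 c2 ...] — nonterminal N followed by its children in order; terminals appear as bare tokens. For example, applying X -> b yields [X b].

[L [L [X [X b] * [X c]]] ; [X [X b] * [X c]]]

L
L ; X
X ; X
X * X ; X
b * X ; X
b * c ; X
b * c ; X * X
b * c ; b * X
b * c ; b * c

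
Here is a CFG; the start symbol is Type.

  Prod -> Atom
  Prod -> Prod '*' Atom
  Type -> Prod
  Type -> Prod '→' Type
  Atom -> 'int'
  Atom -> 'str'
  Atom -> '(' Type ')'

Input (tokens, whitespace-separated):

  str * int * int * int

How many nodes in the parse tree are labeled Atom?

[Type [Prod [Prod [Prod [Prod [Atom str]] * [Atom int]] * [Atom int]] * [Atom int]]]

4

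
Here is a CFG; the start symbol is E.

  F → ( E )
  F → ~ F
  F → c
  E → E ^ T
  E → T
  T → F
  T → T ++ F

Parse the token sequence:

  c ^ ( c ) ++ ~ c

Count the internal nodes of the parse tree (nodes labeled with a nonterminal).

12

[E [E [T [F c]]] ^ [T [T [F ( [E [T [F c]]] )]] ++ [F ~ [F c]]]]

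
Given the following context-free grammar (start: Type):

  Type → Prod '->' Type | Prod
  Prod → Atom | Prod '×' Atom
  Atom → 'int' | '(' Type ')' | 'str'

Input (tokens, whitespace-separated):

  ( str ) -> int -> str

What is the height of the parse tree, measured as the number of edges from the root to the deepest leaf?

6

[Type [Prod [Atom ( [Type [Prod [Atom str]]] )]] -> [Type [Prod [Atom int]] -> [Type [Prod [Atom str]]]]]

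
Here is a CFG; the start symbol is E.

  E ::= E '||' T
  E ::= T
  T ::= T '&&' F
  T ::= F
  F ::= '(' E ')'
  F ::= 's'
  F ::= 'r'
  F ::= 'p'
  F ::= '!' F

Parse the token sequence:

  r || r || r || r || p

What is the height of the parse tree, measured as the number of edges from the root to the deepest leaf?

[E [E [E [E [E [T [F r]]] || [T [F r]]] || [T [F r]]] || [T [F r]]] || [T [F p]]]

7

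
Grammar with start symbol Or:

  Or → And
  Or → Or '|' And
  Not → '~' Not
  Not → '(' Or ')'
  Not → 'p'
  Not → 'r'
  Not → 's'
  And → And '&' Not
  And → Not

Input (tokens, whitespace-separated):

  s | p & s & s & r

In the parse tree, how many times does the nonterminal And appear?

[Or [Or [And [Not s]]] | [And [And [And [And [Not p]] & [Not s]] & [Not s]] & [Not r]]]

5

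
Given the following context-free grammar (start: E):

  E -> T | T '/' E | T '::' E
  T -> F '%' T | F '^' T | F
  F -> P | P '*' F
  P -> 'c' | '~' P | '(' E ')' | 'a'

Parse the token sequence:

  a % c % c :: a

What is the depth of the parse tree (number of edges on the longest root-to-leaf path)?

6

[E [T [F [P a]] % [T [F [P c]] % [T [F [P c]]]]] :: [E [T [F [P a]]]]]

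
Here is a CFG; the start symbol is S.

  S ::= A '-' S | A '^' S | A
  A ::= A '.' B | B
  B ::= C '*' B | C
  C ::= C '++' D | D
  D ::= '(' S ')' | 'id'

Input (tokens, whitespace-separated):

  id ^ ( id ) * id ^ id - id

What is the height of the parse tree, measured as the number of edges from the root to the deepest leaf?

11

[S [A [B [C [D id]]]] ^ [S [A [B [C [D ( [S [A [B [C [D id]]]]] )]] * [B [C [D id]]]]] ^ [S [A [B [C [D id]]]] - [S [A [B [C [D id]]]]]]]]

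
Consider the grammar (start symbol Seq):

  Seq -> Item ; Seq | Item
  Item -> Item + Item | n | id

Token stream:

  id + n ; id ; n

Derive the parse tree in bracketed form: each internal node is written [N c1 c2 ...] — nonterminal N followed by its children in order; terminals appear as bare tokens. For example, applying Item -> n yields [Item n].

[Seq [Item [Item id] + [Item n]] ; [Seq [Item id] ; [Seq [Item n]]]]

Seq
Item ; Seq
Item + Item ; Seq
id + Item ; Seq
id + n ; Seq
id + n ; Item ; Seq
id + n ; id ; Seq
id + n ; id ; Item
id + n ; id ; n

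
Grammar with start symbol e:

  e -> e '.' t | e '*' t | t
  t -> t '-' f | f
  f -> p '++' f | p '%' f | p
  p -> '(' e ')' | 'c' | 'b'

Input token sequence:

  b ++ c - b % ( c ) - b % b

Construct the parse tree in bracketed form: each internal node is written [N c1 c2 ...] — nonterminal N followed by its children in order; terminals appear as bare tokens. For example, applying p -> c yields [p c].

e
t
t - f
t - f - f
f - f - f
p ++ f - f - f
b ++ f - f - f
b ++ p - f - f
b ++ c - f - f
b ++ c - p % f - f
b ++ c - b % f - f
b ++ c - b % p - f
b ++ c - b % ( e ) - f
b ++ c - b % ( t ) - f
b ++ c - b % ( f ) - f
b ++ c - b % ( p ) - f
b ++ c - b % ( c ) - f
b ++ c - b % ( c ) - p % f
b ++ c - b % ( c ) - b % f
b ++ c - b % ( c ) - b % p
b ++ c - b % ( c ) - b % b

[e [t [t [t [f [p b] ++ [f [p c]]]] - [f [p b] % [f [p ( [e [t [f [p c]]]] )]]]] - [f [p b] % [f [p b]]]]]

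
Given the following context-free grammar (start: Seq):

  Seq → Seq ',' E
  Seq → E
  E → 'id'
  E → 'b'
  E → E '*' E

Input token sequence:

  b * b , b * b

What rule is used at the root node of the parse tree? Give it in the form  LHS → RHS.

[Seq [Seq [E [E b] * [E b]]] , [E [E b] * [E b]]]

Seq → Seq ',' E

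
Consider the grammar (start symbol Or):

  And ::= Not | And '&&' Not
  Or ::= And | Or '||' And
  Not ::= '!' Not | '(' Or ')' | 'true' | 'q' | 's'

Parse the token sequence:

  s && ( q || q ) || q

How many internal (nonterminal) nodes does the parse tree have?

14

[Or [Or [And [And [Not s]] && [Not ( [Or [Or [And [Not q]]] || [And [Not q]]] )]]] || [And [Not q]]]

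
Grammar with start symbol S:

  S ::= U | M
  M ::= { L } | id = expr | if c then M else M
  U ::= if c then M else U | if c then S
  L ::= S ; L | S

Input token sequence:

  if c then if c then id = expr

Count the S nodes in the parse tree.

[S [U if c then [S [U if c then [S [M id = expr]]]]]]

3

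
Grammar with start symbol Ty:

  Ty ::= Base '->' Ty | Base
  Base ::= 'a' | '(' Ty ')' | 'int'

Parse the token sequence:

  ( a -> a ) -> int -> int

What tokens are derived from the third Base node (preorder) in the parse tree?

[Ty [Base ( [Ty [Base a] -> [Ty [Base a]]] )] -> [Ty [Base int] -> [Ty [Base int]]]]

a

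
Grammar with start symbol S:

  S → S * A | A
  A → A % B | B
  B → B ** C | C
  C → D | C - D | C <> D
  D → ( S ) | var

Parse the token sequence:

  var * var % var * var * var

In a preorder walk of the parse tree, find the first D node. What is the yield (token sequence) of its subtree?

[S [S [S [S [A [B [C [D var]]]]] * [A [A [B [C [D var]]]] % [B [C [D var]]]]] * [A [B [C [D var]]]]] * [A [B [C [D var]]]]]

var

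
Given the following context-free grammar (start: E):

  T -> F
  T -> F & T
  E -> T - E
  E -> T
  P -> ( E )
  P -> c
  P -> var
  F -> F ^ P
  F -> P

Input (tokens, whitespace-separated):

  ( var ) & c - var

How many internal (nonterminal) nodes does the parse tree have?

[E [T [F [P ( [E [T [F [P var]]]] )]] & [T [F [P c]]]] - [E [T [F [P var]]]]]

15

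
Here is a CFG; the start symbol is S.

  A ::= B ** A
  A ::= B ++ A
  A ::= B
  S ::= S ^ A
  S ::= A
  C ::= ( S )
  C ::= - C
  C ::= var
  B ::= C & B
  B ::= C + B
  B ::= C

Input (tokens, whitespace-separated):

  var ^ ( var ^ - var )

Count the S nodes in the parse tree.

4

[S [S [A [B [C var]]]] ^ [A [B [C ( [S [S [A [B [C var]]]] ^ [A [B [C - [C var]]]]] )]]]]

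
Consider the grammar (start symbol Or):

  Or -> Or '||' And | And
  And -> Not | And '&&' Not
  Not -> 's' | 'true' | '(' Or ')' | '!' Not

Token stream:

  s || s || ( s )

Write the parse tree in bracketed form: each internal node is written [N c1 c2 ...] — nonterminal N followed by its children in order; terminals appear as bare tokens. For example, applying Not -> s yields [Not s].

Or
Or || And
Or || And || And
And || And || And
Not || And || And
s || And || And
s || Not || And
s || s || And
s || s || Not
s || s || ( Or )
s || s || ( And )
s || s || ( Not )
s || s || ( s )

[Or [Or [Or [And [Not s]]] || [And [Not s]]] || [And [Not ( [Or [And [Not s]]] )]]]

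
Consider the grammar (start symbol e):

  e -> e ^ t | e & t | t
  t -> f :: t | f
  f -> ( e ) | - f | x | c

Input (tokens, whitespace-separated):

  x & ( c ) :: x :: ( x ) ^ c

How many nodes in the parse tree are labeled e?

[e [e [e [t [f x]]] & [t [f ( [e [t [f c]]] )] :: [t [f x] :: [t [f ( [e [t [f x]]] )]]]]] ^ [t [f c]]]

5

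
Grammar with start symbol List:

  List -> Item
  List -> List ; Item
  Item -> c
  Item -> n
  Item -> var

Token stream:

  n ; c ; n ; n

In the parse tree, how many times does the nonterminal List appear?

4

[List [List [List [List [Item n]] ; [Item c]] ; [Item n]] ; [Item n]]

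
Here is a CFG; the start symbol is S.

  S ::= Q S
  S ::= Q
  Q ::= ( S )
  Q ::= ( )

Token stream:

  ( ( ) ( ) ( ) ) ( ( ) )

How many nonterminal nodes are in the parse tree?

12

[S [Q ( [S [Q ( )] [S [Q ( )] [S [Q ( )]]]] )] [S [Q ( [S [Q ( )]] )]]]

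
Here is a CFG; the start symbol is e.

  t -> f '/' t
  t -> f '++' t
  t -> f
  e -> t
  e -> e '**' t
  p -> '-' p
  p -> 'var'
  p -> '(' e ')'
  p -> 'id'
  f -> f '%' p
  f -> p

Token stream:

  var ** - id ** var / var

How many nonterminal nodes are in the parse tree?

16

[e [e [e [t [f [p var]]]] ** [t [f [p - [p id]]]]] ** [t [f [p var]] / [t [f [p var]]]]]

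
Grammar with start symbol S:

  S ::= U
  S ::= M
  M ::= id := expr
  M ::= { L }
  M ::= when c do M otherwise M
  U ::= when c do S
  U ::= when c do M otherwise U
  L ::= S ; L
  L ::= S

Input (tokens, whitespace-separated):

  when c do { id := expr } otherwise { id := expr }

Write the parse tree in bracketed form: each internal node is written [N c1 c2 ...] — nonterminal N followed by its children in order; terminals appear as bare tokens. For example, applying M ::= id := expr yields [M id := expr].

[S [M when c do [M { [L [S [M id := expr]]] }] otherwise [M { [L [S [M id := expr]]] }]]]

S
M
when c do M otherwise M
when c do { L } otherwise M
when c do { S } otherwise M
when c do { M } otherwise M
when c do { id := expr } otherwise M
when c do { id := expr } otherwise { L }
when c do { id := expr } otherwise { S }
when c do { id := expr } otherwise { M }
when c do { id := expr } otherwise { id := expr }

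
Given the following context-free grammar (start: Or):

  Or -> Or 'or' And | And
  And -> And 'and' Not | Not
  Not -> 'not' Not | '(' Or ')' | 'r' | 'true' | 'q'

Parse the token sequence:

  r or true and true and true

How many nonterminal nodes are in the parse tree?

10

[Or [Or [And [Not r]]] or [And [And [And [Not true]] and [Not true]] and [Not true]]]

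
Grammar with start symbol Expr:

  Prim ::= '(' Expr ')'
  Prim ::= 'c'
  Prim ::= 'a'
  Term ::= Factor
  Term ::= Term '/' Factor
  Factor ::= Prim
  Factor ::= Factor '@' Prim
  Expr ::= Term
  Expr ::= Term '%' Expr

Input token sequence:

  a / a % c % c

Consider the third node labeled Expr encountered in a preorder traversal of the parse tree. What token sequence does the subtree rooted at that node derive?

[Expr [Term [Term [Factor [Prim a]]] / [Factor [Prim a]]] % [Expr [Term [Factor [Prim c]]] % [Expr [Term [Factor [Prim c]]]]]]

c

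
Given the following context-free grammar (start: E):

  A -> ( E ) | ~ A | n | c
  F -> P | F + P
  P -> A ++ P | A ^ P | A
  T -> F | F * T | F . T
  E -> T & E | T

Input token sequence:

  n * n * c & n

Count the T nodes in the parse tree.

4

[E [T [F [P [A n]]] * [T [F [P [A n]]] * [T [F [P [A c]]]]]] & [E [T [F [P [A n]]]]]]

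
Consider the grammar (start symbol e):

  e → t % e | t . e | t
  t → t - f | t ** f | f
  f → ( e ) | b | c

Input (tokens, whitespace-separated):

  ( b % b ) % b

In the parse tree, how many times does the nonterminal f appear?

4

[e [t [f ( [e [t [f b]] % [e [t [f b]]]] )]] % [e [t [f b]]]]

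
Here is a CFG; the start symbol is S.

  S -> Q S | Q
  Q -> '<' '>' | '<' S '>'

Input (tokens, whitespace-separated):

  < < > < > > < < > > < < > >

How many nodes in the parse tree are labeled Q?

[S [Q < [S [Q < >] [S [Q < >]]] >] [S [Q < [S [Q < >]] >] [S [Q < [S [Q < >]] >]]]]

7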